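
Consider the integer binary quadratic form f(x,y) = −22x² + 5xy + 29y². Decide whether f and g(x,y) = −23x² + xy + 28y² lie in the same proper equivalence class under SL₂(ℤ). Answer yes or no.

D₁ = 2577, D₂ = 2577
river cycle of f (length 50): (-22, 49, 2), (2, 47, -46), (-46, 45, 3), (3, 45, -46), (-46, 47, 2), (2, 49, -22), (-22, 39, 12), (12, 33, -31), (-31, 29, 14), (14, 27, -33), … (40 more)
river cycle of g (length 50): (-23, 47, 4), (4, 49, -11), (-11, 39, 24), (24, 9, -26), (-26, 43, 7), (7, 41, -32), (-32, 23, 16), (16, 41, -14), (-14, 43, 13), (13, 35, -26), … (40 more)
cycles differ ⇒ inequivalent

no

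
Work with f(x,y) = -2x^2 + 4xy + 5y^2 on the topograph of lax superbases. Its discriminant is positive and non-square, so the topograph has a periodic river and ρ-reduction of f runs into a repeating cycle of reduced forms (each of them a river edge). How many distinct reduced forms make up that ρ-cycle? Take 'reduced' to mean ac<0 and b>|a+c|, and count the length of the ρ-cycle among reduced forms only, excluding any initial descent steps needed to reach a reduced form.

D = 56, ⌊√D⌋ = 7
river: ρ → (5,6,-1)
river: ρ → (-1,6,5)
river: ρ → (5,4,-2)
river: ρ → (-2,4,5)
ρ-cycle length = 4 (tail of 0 descent steps not counted)

4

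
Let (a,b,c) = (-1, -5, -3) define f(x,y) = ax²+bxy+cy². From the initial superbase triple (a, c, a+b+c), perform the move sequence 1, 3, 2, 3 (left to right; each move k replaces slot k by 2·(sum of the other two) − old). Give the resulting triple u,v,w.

start (-1,-3,-9) = (f(1,0),f(0,1),f(1,1))
replace slot 1: 2·((-3)+(-9)) − (-1) = -23 → (-23,-3,-9)
replace slot 3: 2·((-23)+(-3)) − (-9) = -43 → (-23,-3,-43)
replace slot 2: 2·((-23)+(-43)) − (-3) = -129 → (-23,-129,-43)
replace slot 3: 2·((-23)+(-129)) − (-43) = -261 → (-23,-129,-261)

-23,-129,-261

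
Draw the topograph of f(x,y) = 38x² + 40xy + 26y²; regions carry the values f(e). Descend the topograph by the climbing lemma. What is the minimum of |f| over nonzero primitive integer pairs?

translate: b→-36 (≡40 mod 76), so (38,40,26)→(38,-36,24)
flip: (38,-36,24)→(24,36,38)
translate: b→-12 (≡36 mod 48), so (24,36,38)→(24,-12,26)
reduced (well bottom): (24,-12,26) with a≤c, −a<b≤a
well minimum = a = 24

24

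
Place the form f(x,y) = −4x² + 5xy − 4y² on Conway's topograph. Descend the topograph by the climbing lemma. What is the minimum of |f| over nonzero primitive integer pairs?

translate: b→3 (≡-5 mod 8), so (4,-5,4)→(4,3,3)
flip: (4,3,3)→(3,-3,4)
translate: b→3 (≡-3 mod 6), so (3,-3,4)→(3,3,4)
reduced (well bottom): (3,3,4) with a≤c, −a<b≤a
well minimum |f| = |-3| = 3 (negative-definite)

3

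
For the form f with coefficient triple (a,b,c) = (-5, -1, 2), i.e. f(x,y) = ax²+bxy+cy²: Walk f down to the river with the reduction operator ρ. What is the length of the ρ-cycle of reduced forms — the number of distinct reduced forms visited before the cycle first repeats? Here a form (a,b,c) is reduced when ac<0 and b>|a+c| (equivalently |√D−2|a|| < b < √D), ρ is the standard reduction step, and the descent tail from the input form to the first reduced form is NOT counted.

D = 41, ⌊√D⌋ = 6
descent: ρ → (2,5,-2)  [lands on river]
river: ρ → (-2,3,4)
river: ρ → (4,5,-1)
river: ρ → (-1,5,4)
river: ρ → (4,3,-2)
river: ρ → (-2,5,2)
river: ρ → (2,3,-4)
river: ρ → (-4,5,1)
river: ρ → (1,5,-4)
river: ρ → (-4,3,2)
ρ-cycle length = 10 (tail of 1 descent step not counted)

10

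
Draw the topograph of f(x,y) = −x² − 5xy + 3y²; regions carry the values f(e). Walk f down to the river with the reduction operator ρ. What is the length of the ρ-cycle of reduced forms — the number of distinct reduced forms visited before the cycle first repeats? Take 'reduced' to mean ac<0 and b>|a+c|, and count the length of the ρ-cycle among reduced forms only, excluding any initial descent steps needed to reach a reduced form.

D = 37, ⌊√D⌋ = 6
descent: ρ → (3,5,-1)  [lands on river]
river: ρ → (-1,5,3)
river: ρ → (3,1,-3)
river: ρ → (-3,5,1)
river: ρ → (1,5,-3)
river: ρ → (-3,1,3)
ρ-cycle length = 6 (tail of 1 descent step not counted)

6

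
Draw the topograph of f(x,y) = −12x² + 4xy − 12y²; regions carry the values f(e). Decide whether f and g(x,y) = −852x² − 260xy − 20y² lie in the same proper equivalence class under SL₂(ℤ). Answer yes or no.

D₁ = -560, D₂ = -560
f is negative-definite; reduce −f:
−f: flip: (12,-4,12)→(12,4,12)
−f: reduced (well bottom): (12,4,12) with a≤c, −a<b≤a
flip sign back: reduced form of f is (-12,-4,-12)
g is negative-definite; reduce −g:
−g: flip: (852,260,20)→(20,-260,852)
−g: translate: b→20 (≡-260 mod 40), so (20,-260,852)→(20,20,12)
−g: flip: (20,20,12)→(12,-20,20)
−g: translate: b→4 (≡-20 mod 24), so (12,-20,20)→(12,4,12)
−g: reduced (well bottom): (12,4,12) with a≤c, −a<b≤a
flip sign back: reduced form of g is (-12,-4,-12)
reduced forms (-12, -4, -12) vs (-12, -4, -12) ⇒ equivalent

yes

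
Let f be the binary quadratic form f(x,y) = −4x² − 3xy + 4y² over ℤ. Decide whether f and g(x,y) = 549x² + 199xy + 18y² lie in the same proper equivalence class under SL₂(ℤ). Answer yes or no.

D₁ = 73, D₂ = 73
river cycle of f (length 18): (4, 3, -4), (-4, 5, 3), (3, 7, -2), (-2, 5, 6), (6, 7, -1), (-1, 7, 6), (6, 5, -2), (-2, 7, 3), (3, 5, -4), (-4, 3, 4), … (8 more)
river cycle of g (length 18): (3, 7, -2), (-2, 5, 6), (6, 7, -1), (-1, 7, 6), (6, 5, -2), (-2, 7, 3), (3, 5, -4), (-4, 3, 4), (4, 5, -3), (-3, 7, 2), … (8 more)
cycles coincide ⇒ equivalent

yes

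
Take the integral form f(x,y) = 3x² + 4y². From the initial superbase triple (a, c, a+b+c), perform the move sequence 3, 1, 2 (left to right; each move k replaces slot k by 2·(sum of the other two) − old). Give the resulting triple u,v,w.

start (3,4,7) = (f(1,0),f(0,1),f(1,1))
replace slot 3: 2·(3+4) − 7 = 7 → (3,4,7)
replace slot 1: 2·(4+7) − 3 = 19 → (19,4,7)
replace slot 2: 2·(19+7) − 4 = 48 → (19,48,7)

19,48,7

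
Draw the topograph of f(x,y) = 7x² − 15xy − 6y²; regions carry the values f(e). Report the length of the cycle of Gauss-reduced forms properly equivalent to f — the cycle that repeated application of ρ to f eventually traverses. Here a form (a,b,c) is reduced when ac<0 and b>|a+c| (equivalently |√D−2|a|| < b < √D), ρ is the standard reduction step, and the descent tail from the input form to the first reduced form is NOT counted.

D = 393, ⌊√D⌋ = 19
descent: ρ → (-6,15,7)  [lands on river]
river: ρ → (7,13,-8)
river: ρ → (-8,19,1)
river: ρ → (1,19,-8)
river: ρ → (-8,13,7)
river: ρ → (7,15,-6)
river: ρ → (-6,9,13)
river: ρ → (13,17,-2)
river: ρ → (-2,19,4)
river: ρ → (4,13,-14)
river: ρ → (-14,15,3)
river: ρ → (3,15,-14)
river: ρ → (-14,13,4)
river: ρ → (4,19,-2)
river: ρ → (-2,17,13)
river: ρ → (13,9,-6)
ρ-cycle length = 16 (tail of 1 descent step not counted)

16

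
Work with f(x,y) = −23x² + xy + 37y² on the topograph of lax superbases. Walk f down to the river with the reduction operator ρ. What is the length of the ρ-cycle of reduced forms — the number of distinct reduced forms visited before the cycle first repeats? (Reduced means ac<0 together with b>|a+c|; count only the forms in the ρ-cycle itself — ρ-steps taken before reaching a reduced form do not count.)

D = 3405, ⌊√D⌋ = 58
descent: ρ → (37,-1,-23)
descent: ρ → (-23,47,13)  [lands on river]
river: ρ → (13,57,-3)
river: ρ → (-3,57,13)
river: ρ → (13,47,-23)
river: ρ → (-23,45,15)
river: ρ → (15,45,-23)
ρ-cycle length = 6 (tail of 2 descent steps not counted)

6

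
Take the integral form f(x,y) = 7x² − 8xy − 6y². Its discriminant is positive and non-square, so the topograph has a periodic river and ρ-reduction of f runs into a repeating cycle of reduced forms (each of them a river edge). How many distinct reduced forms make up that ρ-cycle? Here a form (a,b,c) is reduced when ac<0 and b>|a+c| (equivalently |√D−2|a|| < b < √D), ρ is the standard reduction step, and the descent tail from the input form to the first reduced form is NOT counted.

D = 232, ⌊√D⌋ = 15
descent: ρ → (-6,8,7)  [lands on river]
river: ρ → (7,6,-7)
river: ρ → (-7,8,6)
river: ρ → (6,4,-9)
river: ρ → (-9,14,1)
river: ρ → (1,14,-9)
river: ρ → (-9,4,6)
river: ρ → (6,8,-7)
river: ρ → (-7,6,7)
river: ρ → (7,8,-6)
river: ρ → (-6,4,9)
river: ρ → (9,14,-1)
river: ρ → (-1,14,9)
river: ρ → (9,4,-6)
ρ-cycle length = 14 (tail of 1 descent step not counted)

14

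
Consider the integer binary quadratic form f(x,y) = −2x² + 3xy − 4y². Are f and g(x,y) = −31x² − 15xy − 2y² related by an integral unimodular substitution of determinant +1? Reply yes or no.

D₁ = -23, D₂ = -23
f is negative-definite; reduce −f:
−f: translate: b→1 (≡-3 mod 4), so (2,-3,4)→(2,1,3)
−f: reduced (well bottom): (2,1,3) with a≤c, −a<b≤a
flip sign back: reduced form of f is (-2,-1,-3)
g is negative-definite; reduce −g:
−g: flip: (31,15,2)→(2,-15,31)
−g: translate: b→1 (≡-15 mod 4), so (2,-15,31)→(2,1,3)
−g: reduced (well bottom): (2,1,3) with a≤c, −a<b≤a
flip sign back: reduced form of g is (-2,-1,-3)
reduced forms (-2, -1, -3) vs (-2, -1, -3) ⇒ equivalent

yes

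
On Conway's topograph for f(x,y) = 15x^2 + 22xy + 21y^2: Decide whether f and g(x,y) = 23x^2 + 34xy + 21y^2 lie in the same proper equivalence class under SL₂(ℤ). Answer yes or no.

D₁ = -776, D₂ = -776
f: translate: b→-8 (≡22 mod 30), so (15,22,21)→(15,-8,14)
f: flip: (15,-8,14)→(14,8,15)
f: reduced (well bottom): (14,8,15) with a≤c, −a<b≤a
g: translate: b→-12 (≡34 mod 46), so (23,34,21)→(23,-12,10)
g: flip: (23,-12,10)→(10,12,23)
g: translate: b→-8 (≡12 mod 20), so (10,12,23)→(10,-8,21)
g: reduced (well bottom): (10,-8,21) with a≤c, −a<b≤a
reduced forms (14, 8, 15) vs (10, -8, 21) ⇒ inequivalent

no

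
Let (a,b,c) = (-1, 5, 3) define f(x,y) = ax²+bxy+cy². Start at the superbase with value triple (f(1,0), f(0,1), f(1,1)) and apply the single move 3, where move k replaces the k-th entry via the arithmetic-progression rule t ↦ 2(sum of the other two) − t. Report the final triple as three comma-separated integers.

start (-1,3,7) = (f(1,0),f(0,1),f(1,1))
replace slot 3: 2·((-1)+3) − 7 = -3 → (-1,3,-3)

-1,3,-3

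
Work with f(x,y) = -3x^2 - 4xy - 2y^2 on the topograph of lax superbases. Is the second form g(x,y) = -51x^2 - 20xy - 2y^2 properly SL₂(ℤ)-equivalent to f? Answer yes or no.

D₁ = -8, D₂ = -8
f is negative-definite; reduce −f:
−f: translate: b→-2 (≡4 mod 6), so (3,4,2)→(3,-2,1)
−f: flip: (3,-2,1)→(1,2,3)
−f: translate: b→0 (≡2 mod 2), so (1,2,3)→(1,0,2)
−f: reduced (well bottom): (1,0,2) with a≤c, −a<b≤a
flip sign back: reduced form of f is (-1,0,-2)
g is negative-definite; reduce −g:
−g: flip: (51,20,2)→(2,-20,51)
−g: translate: b→0 (≡-20 mod 4), so (2,-20,51)→(2,0,1)
−g: flip: (2,0,1)→(1,0,2)
−g: reduced (well bottom): (1,0,2) with a≤c, −a<b≤a
flip sign back: reduced form of g is (-1,0,-2)
reduced forms (-1, 0, -2) vs (-1, 0, -2) ⇒ equivalent

yes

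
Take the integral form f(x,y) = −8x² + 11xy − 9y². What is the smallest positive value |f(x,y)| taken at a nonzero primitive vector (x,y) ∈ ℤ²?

translate: b→5 (≡-11 mod 16), so (8,-11,9)→(8,5,6)
flip: (8,5,6)→(6,-5,8)
reduced (well bottom): (6,-5,8) with a≤c, −a<b≤a
well minimum |f| = |-6| = 6 (negative-definite)

6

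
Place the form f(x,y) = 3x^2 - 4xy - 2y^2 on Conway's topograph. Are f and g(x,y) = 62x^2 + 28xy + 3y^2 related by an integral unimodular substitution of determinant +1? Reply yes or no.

D₁ = 40, D₂ = 40
river cycle of f (length 6): (-2, 4, 3), (3, 2, -3), (-3, 4, 2), (2, 4, -3), (-3, 2, 3), (3, 4, -2)
river cycle of g (length 6): (3, 2, -3), (-3, 4, 2), (2, 4, -3), (-3, 2, 3), (3, 4, -2), (-2, 4, 3)
cycles coincide ⇒ equivalent

yes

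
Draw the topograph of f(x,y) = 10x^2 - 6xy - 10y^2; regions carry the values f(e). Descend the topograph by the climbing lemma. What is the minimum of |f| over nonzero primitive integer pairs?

descent: ρ → (-10,6,10)  [lands on river]
river: ρ → (10,14,-6)
river: ρ → (-6,10,14)
river: ρ → (14,18,-2)
river: ρ → (-2,18,14)
river: ρ → (14,10,-6)
river: ρ → (-6,14,10)
river: ρ → (10,6,-10)
river: ρ → (-10,14,6)
river: ρ → (6,10,-14)
river: ρ → (-14,18,2)
river: ρ → (2,18,-14)
river: ρ → (-14,10,6)
river: ρ → (6,14,-10)
closes: descent 1, river 14
min |a| on river = 2

2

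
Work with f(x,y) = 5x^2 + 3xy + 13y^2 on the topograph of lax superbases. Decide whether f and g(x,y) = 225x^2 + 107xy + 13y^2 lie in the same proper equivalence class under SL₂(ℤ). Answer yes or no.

D₁ = -251, D₂ = -251
f: reduced (well bottom): (5,3,13) with a≤c, −a<b≤a
g: flip: (225,107,13)→(13,-107,225)
g: translate: b→-3 (≡-107 mod 26), so (13,-107,225)→(13,-3,5)
g: flip: (13,-3,5)→(5,3,13)
g: reduced (well bottom): (5,3,13) with a≤c, −a<b≤a
reduced forms (5, 3, 13) vs (5, 3, 13) ⇒ equivalent

yes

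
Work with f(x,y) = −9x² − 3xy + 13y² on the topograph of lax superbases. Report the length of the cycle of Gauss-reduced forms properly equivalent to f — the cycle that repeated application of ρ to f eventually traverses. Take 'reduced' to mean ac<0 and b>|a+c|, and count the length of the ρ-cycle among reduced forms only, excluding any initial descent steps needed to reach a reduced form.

D = 477, ⌊√D⌋ = 21
descent: ρ → (13,3,-9)
descent: ρ → (-9,15,7)  [lands on river]
river: ρ → (7,13,-11)
river: ρ → (-11,9,9)
river: ρ → (9,9,-11)
river: ρ → (-11,13,7)
river: ρ → (7,15,-9)
river: ρ → (-9,21,1)
river: ρ → (1,21,-9)
ρ-cycle length = 8 (tail of 2 descent steps not counted)

8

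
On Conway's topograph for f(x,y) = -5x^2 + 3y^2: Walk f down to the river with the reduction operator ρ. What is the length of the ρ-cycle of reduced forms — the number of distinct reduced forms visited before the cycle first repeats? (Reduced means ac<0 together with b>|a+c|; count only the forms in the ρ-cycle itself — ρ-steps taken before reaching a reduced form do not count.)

D = 60, ⌊√D⌋ = 7
descent: ρ → (3,6,-2)  [lands on river]
river: ρ → (-2,6,3)
ρ-cycle length = 2 (tail of 1 descent step not counted)

2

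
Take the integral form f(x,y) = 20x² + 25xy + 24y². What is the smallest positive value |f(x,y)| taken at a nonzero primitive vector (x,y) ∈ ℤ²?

translate: b→-15 (≡25 mod 40), so (20,25,24)→(20,-15,19)
flip: (20,-15,19)→(19,15,20)
reduced (well bottom): (19,15,20) with a≤c, −a<b≤a
well minimum = a = 19

19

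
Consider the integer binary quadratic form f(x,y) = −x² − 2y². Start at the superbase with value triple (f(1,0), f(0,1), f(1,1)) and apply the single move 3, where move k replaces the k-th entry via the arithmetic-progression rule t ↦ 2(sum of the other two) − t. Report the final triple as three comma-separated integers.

start (-1,-2,-3) = (f(1,0),f(0,1),f(1,1))
replace slot 3: 2·((-1)+(-2)) − (-3) = -3 → (-1,-2,-3)

-1,-2,-3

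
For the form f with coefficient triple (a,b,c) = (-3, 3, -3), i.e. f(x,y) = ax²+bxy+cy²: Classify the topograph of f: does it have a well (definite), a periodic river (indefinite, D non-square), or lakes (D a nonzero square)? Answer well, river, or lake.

D = b²−4ac = 3² − 4·(-3)·(-3) = -27
D < 0 ⇒ definite ⇒ every region one sign ⇒ single well

well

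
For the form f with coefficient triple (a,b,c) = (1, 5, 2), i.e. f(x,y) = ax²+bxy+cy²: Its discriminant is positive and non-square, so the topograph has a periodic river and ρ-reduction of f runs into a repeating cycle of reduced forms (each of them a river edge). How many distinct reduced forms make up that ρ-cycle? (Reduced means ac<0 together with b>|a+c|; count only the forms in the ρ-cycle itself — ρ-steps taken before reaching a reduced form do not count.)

D = 17, ⌊√D⌋ = 4
descent: ρ → (2,3,-1)  [lands on river]
river: ρ → (-1,3,2)
river: ρ → (2,1,-2)
river: ρ → (-2,3,1)
river: ρ → (1,3,-2)
river: ρ → (-2,1,2)
ρ-cycle length = 6 (tail of 1 descent step not counted)

6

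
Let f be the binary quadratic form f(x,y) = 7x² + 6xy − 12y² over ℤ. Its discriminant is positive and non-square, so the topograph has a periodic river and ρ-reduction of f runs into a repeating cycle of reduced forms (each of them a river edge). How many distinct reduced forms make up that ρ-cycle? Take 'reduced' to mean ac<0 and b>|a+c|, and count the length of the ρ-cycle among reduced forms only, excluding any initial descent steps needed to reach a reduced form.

D = 372, ⌊√D⌋ = 19
river: ρ → (-12,18,1)
river: ρ → (1,18,-12)
river: ρ → (-12,6,7)
river: ρ → (7,8,-11)
river: ρ → (-11,14,4)
river: ρ → (4,18,-3)
river: ρ → (-3,18,4)
river: ρ → (4,14,-11)
river: ρ → (-11,8,7)
river: ρ → (7,6,-12)
ρ-cycle length = 10 (tail of 0 descent steps not counted)

10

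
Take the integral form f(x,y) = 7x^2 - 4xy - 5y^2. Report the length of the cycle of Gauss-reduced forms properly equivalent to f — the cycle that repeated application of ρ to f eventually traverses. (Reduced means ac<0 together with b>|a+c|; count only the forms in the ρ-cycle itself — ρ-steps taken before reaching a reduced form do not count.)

D = 156, ⌊√D⌋ = 12
descent: ρ → (-5,4,7)  [lands on river]
river: ρ → (7,10,-2)
river: ρ → (-2,10,7)
river: ρ → (7,4,-5)
river: ρ → (-5,6,6)
river: ρ → (6,6,-5)
ρ-cycle length = 6 (tail of 1 descent step not counted)

6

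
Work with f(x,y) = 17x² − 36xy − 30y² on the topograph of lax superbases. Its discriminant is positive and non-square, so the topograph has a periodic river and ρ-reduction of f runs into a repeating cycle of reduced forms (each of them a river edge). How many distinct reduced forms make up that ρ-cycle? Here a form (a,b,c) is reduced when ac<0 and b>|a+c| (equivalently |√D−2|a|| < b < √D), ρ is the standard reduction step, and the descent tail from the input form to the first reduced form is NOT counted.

D = 3336, ⌊√D⌋ = 57
descent: ρ → (-30,36,17)  [lands on river]
river: ρ → (17,32,-34)
river: ρ → (-34,36,15)
river: ρ → (15,54,-7)
river: ρ → (-7,44,50)
river: ρ → (50,56,-1)
river: ρ → (-1,56,50)
river: ρ → (50,44,-7)
river: ρ → (-7,54,15)
river: ρ → (15,36,-34)
river: ρ → (-34,32,17)
river: ρ → (17,36,-30)
river: ρ → (-30,24,23)
river: ρ → (23,22,-31)
river: ρ → (-31,40,14)
river: ρ → (14,44,-25)
river: ρ → (-25,56,2)
river: ρ → (2,56,-25)
river: ρ → (-25,44,14)
river: ρ → (14,40,-31)
river: ρ → (-31,22,23)
river: ρ → (23,24,-30)
ρ-cycle length = 22 (tail of 1 descent step not counted)

22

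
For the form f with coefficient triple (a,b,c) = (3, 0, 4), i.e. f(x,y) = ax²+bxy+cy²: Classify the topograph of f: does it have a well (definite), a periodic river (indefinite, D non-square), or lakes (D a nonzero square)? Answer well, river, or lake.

D = b²−4ac = 0² − 4·3·4 = -48
D < 0 ⇒ definite ⇒ every region one sign ⇒ single well

well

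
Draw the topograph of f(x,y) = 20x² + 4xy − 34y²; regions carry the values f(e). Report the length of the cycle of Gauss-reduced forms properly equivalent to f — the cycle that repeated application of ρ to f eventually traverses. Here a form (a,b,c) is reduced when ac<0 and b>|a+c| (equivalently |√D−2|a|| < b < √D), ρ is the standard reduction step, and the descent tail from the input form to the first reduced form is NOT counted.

D = 2736, ⌊√D⌋ = 52
descent: ρ → (-34,-4,20)
descent: ρ → (20,44,-10)  [lands on river]
river: ρ → (-10,36,36)
river: ρ → (36,36,-10)
river: ρ → (-10,44,20)
river: ρ → (20,36,-18)
river: ρ → (-18,36,20)
ρ-cycle length = 6 (tail of 2 descent steps not counted)

6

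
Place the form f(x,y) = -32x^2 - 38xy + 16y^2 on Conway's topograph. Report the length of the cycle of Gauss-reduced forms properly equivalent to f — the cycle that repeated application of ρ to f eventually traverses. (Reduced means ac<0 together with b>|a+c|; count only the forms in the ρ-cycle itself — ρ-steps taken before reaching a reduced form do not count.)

D = 3492, ⌊√D⌋ = 59
descent: ρ → (16,38,-32)  [lands on river]
river: ρ → (-32,26,22)
river: ρ → (22,18,-36)
river: ρ → (-36,54,4)
river: ρ → (4,58,-8)
river: ρ → (-8,54,18)
river: ρ → (18,54,-8)
river: ρ → (-8,58,4)
river: ρ → (4,54,-36)
river: ρ → (-36,18,22)
river: ρ → (22,26,-32)
river: ρ → (-32,38,16)
river: ρ → (16,58,-2)
river: ρ → (-2,58,16)
ρ-cycle length = 14 (tail of 1 descent step not counted)

14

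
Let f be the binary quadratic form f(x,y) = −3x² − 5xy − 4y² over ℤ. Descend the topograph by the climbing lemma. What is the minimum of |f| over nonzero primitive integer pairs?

translate: b→-1 (≡5 mod 6), so (3,5,4)→(3,-1,2)
flip: (3,-1,2)→(2,1,3)
reduced (well bottom): (2,1,3) with a≤c, −a<b≤a
well minimum |f| = |-2| = 2 (negative-definite)

2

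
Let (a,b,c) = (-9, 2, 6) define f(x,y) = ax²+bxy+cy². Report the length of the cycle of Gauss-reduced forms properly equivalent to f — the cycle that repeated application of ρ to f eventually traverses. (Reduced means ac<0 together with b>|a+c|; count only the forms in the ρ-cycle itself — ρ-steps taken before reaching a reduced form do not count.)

D = 220, ⌊√D⌋ = 14
descent: ρ → (6,10,-5)  [lands on river]
river: ρ → (-5,10,6)
river: ρ → (6,14,-1)
river: ρ → (-1,14,6)
ρ-cycle length = 4 (tail of 1 descent step not counted)

4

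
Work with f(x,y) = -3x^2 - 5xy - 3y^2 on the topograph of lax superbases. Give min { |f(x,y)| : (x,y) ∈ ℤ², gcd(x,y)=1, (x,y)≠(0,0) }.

translate: b→-1 (≡5 mod 6), so (3,5,3)→(3,-1,1)
flip: (3,-1,1)→(1,1,3)
reduced (well bottom): (1,1,3) with a≤c, −a<b≤a
well minimum |f| = |-1| = 1 (negative-definite)

1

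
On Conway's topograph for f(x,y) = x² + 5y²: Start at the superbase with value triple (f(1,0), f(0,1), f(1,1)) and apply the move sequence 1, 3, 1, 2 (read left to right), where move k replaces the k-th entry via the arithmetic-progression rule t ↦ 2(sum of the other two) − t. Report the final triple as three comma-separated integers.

start (1,5,6) = (f(1,0),f(0,1),f(1,1))
replace slot 1: 2·(5+6) − 1 = 21 → (21,5,6)
replace slot 3: 2·(21+5) − 6 = 46 → (21,5,46)
replace slot 1: 2·(5+46) − 21 = 81 → (81,5,46)
replace slot 2: 2·(81+46) − 5 = 249 → (81,249,46)

81,249,46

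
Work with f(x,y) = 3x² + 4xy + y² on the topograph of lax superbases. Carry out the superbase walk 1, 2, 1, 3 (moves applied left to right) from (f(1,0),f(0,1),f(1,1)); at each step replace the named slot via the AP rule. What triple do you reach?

start (3,1,8) = (f(1,0),f(0,1),f(1,1))
replace slot 1: 2·(1+8) − 3 = 15 → (15,1,8)
replace slot 2: 2·(15+8) − 1 = 45 → (15,45,8)
replace slot 1: 2·(45+8) − 15 = 91 → (91,45,8)
replace slot 3: 2·(91+45) − 8 = 264 → (91,45,264)

91,45,264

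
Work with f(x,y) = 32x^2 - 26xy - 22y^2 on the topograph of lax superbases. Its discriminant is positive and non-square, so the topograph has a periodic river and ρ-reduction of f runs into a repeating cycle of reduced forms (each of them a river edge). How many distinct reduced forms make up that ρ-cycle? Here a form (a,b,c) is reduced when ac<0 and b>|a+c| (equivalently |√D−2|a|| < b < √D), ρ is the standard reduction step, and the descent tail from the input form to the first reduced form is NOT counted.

D = 3492, ⌊√D⌋ = 59
descent: ρ → (-22,26,32)  [lands on river]
river: ρ → (32,38,-16)
river: ρ → (-16,58,2)
river: ρ → (2,58,-16)
river: ρ → (-16,38,32)
river: ρ → (32,26,-22)
river: ρ → (-22,18,36)
river: ρ → (36,54,-4)
river: ρ → (-4,58,8)
river: ρ → (8,54,-18)
river: ρ → (-18,54,8)
river: ρ → (8,58,-4)
river: ρ → (-4,54,36)
river: ρ → (36,18,-22)
ρ-cycle length = 14 (tail of 1 descent step not counted)

14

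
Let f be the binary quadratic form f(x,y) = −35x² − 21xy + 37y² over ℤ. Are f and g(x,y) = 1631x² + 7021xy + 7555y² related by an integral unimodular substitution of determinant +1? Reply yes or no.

D₁ = 5621, D₂ = 5621
river cycle of f (length 6): (37, 21, -35), (-35, 49, 23), (23, 43, -41), (-41, 39, 25), (25, 61, -19), (-19, 53, 37)
river cycle of g (length 6): (37, 21, -35), (-35, 49, 23), (23, 43, -41), (-41, 39, 25), (25, 61, -19), (-19, 53, 37)
cycles coincide ⇒ equivalent

yes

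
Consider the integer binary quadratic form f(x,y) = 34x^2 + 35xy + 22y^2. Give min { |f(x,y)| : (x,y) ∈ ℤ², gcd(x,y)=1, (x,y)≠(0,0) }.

translate: b→-33 (≡35 mod 68), so (34,35,22)→(34,-33,21)
flip: (34,-33,21)→(21,33,34)
translate: b→-9 (≡33 mod 42), so (21,33,34)→(21,-9,22)
reduced (well bottom): (21,-9,22) with a≤c, −a<b≤a
well minimum = a = 21

21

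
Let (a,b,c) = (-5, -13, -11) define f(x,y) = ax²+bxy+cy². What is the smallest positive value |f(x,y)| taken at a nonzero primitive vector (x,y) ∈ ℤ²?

translate: b→3 (≡13 mod 10), so (5,13,11)→(5,3,3)
flip: (5,3,3)→(3,-3,5)
translate: b→3 (≡-3 mod 6), so (3,-3,5)→(3,3,5)
reduced (well bottom): (3,3,5) with a≤c, −a<b≤a
well minimum |f| = |-3| = 3 (negative-definite)

3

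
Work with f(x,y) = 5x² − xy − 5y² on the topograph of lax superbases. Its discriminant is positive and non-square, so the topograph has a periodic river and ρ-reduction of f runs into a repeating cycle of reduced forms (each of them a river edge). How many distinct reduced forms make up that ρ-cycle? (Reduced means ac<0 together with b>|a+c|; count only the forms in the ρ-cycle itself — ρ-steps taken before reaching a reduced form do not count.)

D = 101, ⌊√D⌋ = 10
descent: ρ → (-5,1,5)  [lands on river]
river: ρ → (5,9,-1)
river: ρ → (-1,9,5)
river: ρ → (5,1,-5)
river: ρ → (-5,9,1)
river: ρ → (1,9,-5)
ρ-cycle length = 6 (tail of 1 descent step not counted)

6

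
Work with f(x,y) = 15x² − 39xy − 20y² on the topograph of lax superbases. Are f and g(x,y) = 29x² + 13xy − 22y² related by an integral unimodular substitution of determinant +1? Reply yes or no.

D₁ = 2721, D₂ = 2721
river cycle of f (length 58): (-20, 39, 15), (15, 51, -2), (-2, 49, 40), (40, 31, -11), (-11, 35, 34), (34, 33, -12), (-12, 39, 25), (25, 11, -26), (-26, 41, 10), (10, 39, -30), … (48 more)
river cycle of g (length 58): (-22, 31, 20), (20, 49, -4), (-4, 47, 32), (32, 17, -19), (-19, 21, 30), (30, 39, -10), (-10, 41, 26), (26, 11, -25), (-25, 39, 12), (12, 33, -34), … (48 more)
cycles differ ⇒ inequivalent

no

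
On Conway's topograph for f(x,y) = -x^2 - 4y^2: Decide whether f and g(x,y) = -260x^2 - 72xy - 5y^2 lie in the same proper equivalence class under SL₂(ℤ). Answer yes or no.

D₁ = -16, D₂ = -16
f is negative-definite; reduce −f:
−f: reduced (well bottom): (1,0,4) with a≤c, −a<b≤a
flip sign back: reduced form of f is (-1,0,-4)
g is negative-definite; reduce −g:
−g: flip: (260,72,5)→(5,-72,260)
−g: translate: b→-2 (≡-72 mod 10), so (5,-72,260)→(5,-2,1)
−g: flip: (5,-2,1)→(1,2,5)
−g: translate: b→0 (≡2 mod 2), so (1,2,5)→(1,0,4)
−g: reduced (well bottom): (1,0,4) with a≤c, −a<b≤a
flip sign back: reduced form of g is (-1,0,-4)
reduced forms (-1, 0, -4) vs (-1, 0, -4) ⇒ equivalent

yes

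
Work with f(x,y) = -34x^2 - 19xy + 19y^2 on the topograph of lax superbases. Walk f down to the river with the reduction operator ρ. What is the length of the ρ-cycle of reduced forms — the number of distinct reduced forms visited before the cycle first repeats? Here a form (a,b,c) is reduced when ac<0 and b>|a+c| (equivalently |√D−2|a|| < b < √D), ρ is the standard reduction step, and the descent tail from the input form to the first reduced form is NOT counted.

D = 2945, ⌊√D⌋ = 54
descent: ρ → (19,19,-34)  [lands on river]
river: ρ → (-34,49,4)
river: ρ → (4,47,-46)
river: ρ → (-46,45,5)
river: ρ → (5,45,-46)
river: ρ → (-46,47,4)
river: ρ → (4,49,-34)
river: ρ → (-34,19,19)
ρ-cycle length = 8 (tail of 1 descent step not counted)

8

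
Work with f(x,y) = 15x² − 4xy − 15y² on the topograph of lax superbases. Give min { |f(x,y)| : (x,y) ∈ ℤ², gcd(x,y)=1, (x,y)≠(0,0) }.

descent: ρ → (-15,4,15)  [lands on river]
river: ρ → (15,26,-4)
river: ρ → (-4,30,1)
river: ρ → (1,30,-4)
river: ρ → (-4,26,15)
river: ρ → (15,4,-15)
river: ρ → (-15,26,4)
river: ρ → (4,30,-1)
river: ρ → (-1,30,4)
river: ρ → (4,26,-15)
closes: descent 1, river 10
min |a| on river = 1

1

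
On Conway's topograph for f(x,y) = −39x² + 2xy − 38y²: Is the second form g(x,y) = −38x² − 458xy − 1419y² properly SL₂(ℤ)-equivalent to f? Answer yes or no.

D₁ = -5924, D₂ = -5924
f is negative-definite; reduce −f:
−f: flip: (39,-2,38)→(38,2,39)
−f: reduced (well bottom): (38,2,39) with a≤c, −a<b≤a
flip sign back: reduced form of f is (-38,-2,-39)
g is negative-definite; reduce −g:
−g: translate: b→2 (≡458 mod 76), so (38,458,1419)→(38,2,39)
−g: reduced (well bottom): (38,2,39) with a≤c, −a<b≤a
flip sign back: reduced form of g is (-38,-2,-39)
reduced forms (-38, -2, -39) vs (-38, -2, -39) ⇒ equivalent

yes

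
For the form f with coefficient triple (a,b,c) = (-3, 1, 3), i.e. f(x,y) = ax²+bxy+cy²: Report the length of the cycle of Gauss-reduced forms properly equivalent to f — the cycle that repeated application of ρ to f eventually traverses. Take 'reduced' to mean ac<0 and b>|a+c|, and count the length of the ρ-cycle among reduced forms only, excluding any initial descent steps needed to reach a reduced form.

D = 37, ⌊√D⌋ = 6
river: ρ → (3,5,-1)
river: ρ → (-1,5,3)
river: ρ → (3,1,-3)
river: ρ → (-3,5,1)
river: ρ → (1,5,-3)
river: ρ → (-3,1,3)
ρ-cycle length = 6 (tail of 0 descent steps not counted)

6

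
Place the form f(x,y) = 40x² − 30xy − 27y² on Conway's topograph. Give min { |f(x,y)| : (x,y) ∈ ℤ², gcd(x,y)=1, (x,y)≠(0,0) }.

descent: ρ → (-27,30,40)  [lands on river]
river: ρ → (40,50,-17)
river: ρ → (-17,52,37)
river: ρ → (37,22,-32)
river: ρ → (-32,42,27)
river: ρ → (27,66,-8)
river: ρ → (-8,62,43)
river: ρ → (43,24,-27)
closes: descent 1, river 8
min |a| on river = 8

8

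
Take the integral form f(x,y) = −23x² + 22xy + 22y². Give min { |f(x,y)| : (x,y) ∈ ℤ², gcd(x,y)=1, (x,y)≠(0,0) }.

river: ρ → (22,22,-23)
river: ρ → (-23,24,21)
river: ρ → (21,18,-26)
river: ρ → (-26,34,13)
river: ρ → (13,44,-11)
river: ρ → (-11,44,13)
river: ρ → (13,34,-26)
river: ρ → (-26,18,21)
river: ρ → (21,24,-23)
river: ρ → (-23,22,22)
closes: descent 0, river 10
min |a| on river = 11

11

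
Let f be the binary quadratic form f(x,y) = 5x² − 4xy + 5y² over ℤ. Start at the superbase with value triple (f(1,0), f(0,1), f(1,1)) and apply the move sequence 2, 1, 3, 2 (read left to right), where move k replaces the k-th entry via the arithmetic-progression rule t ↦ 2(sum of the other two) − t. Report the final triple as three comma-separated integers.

start (5,5,6) = (f(1,0),f(0,1),f(1,1))
replace slot 2: 2·(5+6) − 5 = 17 → (5,17,6)
replace slot 1: 2·(17+6) − 5 = 41 → (41,17,6)
replace slot 3: 2·(41+17) − 6 = 110 → (41,17,110)
replace slot 2: 2·(41+110) − 17 = 285 → (41,285,110)

41,285,110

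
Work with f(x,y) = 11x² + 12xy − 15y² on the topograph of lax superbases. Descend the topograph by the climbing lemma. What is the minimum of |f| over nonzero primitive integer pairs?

river: ρ → (-15,18,8)
river: ρ → (8,14,-19)
river: ρ → (-19,24,3)
river: ρ → (3,24,-19)
river: ρ → (-19,14,8)
river: ρ → (8,18,-15)
river: ρ → (-15,12,11)
river: ρ → (11,10,-16)
river: ρ → (-16,22,5)
river: ρ → (5,28,-1)
river: ρ → (-1,28,5)
river: ρ → (5,22,-16)
river: ρ → (-16,10,11)
river: ρ → (11,12,-15)
closes: descent 0, river 14
min |a| on river = 1

1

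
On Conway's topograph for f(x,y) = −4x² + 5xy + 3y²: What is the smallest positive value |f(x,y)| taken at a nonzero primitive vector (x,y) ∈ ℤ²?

river: ρ → (3,7,-2)
river: ρ → (-2,5,6)
river: ρ → (6,7,-1)
river: ρ → (-1,7,6)
river: ρ → (6,5,-2)
river: ρ → (-2,7,3)
river: ρ → (3,5,-4)
river: ρ → (-4,3,4)
river: ρ → (4,5,-3)
river: ρ → (-3,7,2)
river: ρ → (2,5,-6)
river: ρ → (-6,7,1)
river: ρ → (1,7,-6)
river: ρ → (-6,5,2)
river: ρ → (2,7,-3)
river: ρ → (-3,5,4)
river: ρ → (4,3,-4)
river: ρ → (-4,5,3)
closes: descent 0, river 18
min |a| on river = 1

1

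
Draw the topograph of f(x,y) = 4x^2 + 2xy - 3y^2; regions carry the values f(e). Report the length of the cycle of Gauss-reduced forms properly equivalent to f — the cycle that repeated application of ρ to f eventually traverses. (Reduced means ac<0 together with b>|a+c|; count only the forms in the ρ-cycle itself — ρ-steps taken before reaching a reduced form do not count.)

D = 52, ⌊√D⌋ = 7
river: ρ → (-3,4,3)
river: ρ → (3,2,-4)
river: ρ → (-4,6,1)
river: ρ → (1,6,-4)
river: ρ → (-4,2,3)
river: ρ → (3,4,-3)
river: ρ → (-3,2,4)
river: ρ → (4,6,-1)
river: ρ → (-1,6,4)
river: ρ → (4,2,-3)
ρ-cycle length = 10 (tail of 0 descent steps not counted)

10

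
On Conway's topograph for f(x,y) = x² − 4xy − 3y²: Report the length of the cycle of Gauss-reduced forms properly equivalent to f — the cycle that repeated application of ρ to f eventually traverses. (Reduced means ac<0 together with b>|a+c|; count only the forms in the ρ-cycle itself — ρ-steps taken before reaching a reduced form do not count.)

D = 28, ⌊√D⌋ = 5
descent: ρ → (-3,4,1)  [lands on river]
river: ρ → (1,4,-3)
river: ρ → (-3,2,2)
river: ρ → (2,2,-3)
ρ-cycle length = 4 (tail of 1 descent step not counted)

4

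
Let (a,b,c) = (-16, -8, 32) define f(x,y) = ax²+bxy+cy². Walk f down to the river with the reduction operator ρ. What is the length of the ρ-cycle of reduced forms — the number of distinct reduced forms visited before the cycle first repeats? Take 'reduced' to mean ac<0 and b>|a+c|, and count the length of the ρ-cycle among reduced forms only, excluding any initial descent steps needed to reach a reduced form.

D = 2112, ⌊√D⌋ = 45
descent: ρ → (32,8,-16)
descent: ρ → (-16,24,24)  [lands on river]
river: ρ → (24,24,-16)
river: ρ → (-16,40,8)
river: ρ → (8,40,-16)
ρ-cycle length = 4 (tail of 2 descent steps not counted)

4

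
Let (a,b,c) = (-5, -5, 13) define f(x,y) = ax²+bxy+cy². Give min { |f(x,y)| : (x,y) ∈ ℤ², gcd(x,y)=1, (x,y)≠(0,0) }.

descent: ρ → (13,5,-5)
descent: ρ → (-5,15,3)  [lands on river]
river: ρ → (3,15,-5)
closes: descent 2, river 2
min |a| on river = 3

3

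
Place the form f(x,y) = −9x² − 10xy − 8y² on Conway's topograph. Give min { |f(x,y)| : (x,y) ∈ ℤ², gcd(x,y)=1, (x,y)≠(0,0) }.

translate: b→-8 (≡10 mod 18), so (9,10,8)→(9,-8,7)
flip: (9,-8,7)→(7,8,9)
translate: b→-6 (≡8 mod 14), so (7,8,9)→(7,-6,8)
reduced (well bottom): (7,-6,8) with a≤c, −a<b≤a
well minimum |f| = |-7| = 7 (negative-definite)

7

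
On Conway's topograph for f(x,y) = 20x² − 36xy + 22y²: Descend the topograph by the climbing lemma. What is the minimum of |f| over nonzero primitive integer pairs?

translate: b→4 (≡-36 mod 40), so (20,-36,22)→(20,4,6)
flip: (20,4,6)→(6,-4,20)
reduced (well bottom): (6,-4,20) with a≤c, −a<b≤a
well minimum = a = 6

6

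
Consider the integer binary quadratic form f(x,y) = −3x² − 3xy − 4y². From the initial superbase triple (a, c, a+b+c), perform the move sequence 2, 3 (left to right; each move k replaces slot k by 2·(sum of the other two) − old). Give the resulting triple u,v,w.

start (-3,-4,-10) = (f(1,0),f(0,1),f(1,1))
replace slot 2: 2·((-3)+(-10)) − (-4) = -22 → (-3,-22,-10)
replace slot 3: 2·((-3)+(-22)) − (-10) = -40 → (-3,-22,-40)

-3,-22,-40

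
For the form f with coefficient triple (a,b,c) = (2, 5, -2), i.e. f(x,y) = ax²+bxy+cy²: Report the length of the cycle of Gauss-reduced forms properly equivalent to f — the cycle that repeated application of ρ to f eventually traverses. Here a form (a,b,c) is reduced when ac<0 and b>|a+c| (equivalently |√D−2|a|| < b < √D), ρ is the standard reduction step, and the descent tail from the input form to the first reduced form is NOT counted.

D = 41, ⌊√D⌋ = 6
river: ρ → (-2,3,4)
river: ρ → (4,5,-1)
river: ρ → (-1,5,4)
river: ρ → (4,3,-2)
river: ρ → (-2,5,2)
river: ρ → (2,3,-4)
river: ρ → (-4,5,1)
river: ρ → (1,5,-4)
river: ρ → (-4,3,2)
river: ρ → (2,5,-2)
ρ-cycle length = 10 (tail of 0 descent steps not counted)

10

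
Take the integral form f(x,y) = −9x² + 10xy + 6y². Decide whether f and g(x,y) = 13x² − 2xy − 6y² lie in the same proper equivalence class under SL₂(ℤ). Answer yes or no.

D₁ = 316, D₂ = 316
river cycle of f (length 6): (6, 14, -5), (-5, 16, 3), (3, 14, -10), (-10, 6, 7), (7, 8, -9), (-9, 10, 6)
river cycle of g (length 6): (-6, 14, 5), (5, 16, -3), (-3, 14, 10), (10, 6, -7), (-7, 8, 9), (9, 10, -6)
cycles differ ⇒ inequivalent

no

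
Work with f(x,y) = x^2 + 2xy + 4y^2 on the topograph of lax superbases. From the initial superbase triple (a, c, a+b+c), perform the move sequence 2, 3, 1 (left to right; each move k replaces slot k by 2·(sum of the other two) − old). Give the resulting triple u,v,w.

start (1,4,7) = (f(1,0),f(0,1),f(1,1))
replace slot 2: 2·(1+7) − 4 = 12 → (1,12,7)
replace slot 3: 2·(1+12) − 7 = 19 → (1,12,19)
replace slot 1: 2·(12+19) − 1 = 61 → (61,12,19)

61,12,19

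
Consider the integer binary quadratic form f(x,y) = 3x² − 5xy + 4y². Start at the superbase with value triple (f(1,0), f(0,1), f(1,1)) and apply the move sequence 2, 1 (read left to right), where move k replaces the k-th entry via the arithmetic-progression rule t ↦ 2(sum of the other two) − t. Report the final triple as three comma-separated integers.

start (3,4,2) = (f(1,0),f(0,1),f(1,1))
replace slot 2: 2·(3+2) − 4 = 6 → (3,6,2)
replace slot 1: 2·(6+2) − 3 = 13 → (13,6,2)

13,6,2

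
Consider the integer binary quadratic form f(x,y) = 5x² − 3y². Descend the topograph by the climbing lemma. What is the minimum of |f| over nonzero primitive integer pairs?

descent: ρ → (-3,6,2)  [lands on river]
river: ρ → (2,6,-3)
closes: descent 1, river 2
min |a| on river = 2

2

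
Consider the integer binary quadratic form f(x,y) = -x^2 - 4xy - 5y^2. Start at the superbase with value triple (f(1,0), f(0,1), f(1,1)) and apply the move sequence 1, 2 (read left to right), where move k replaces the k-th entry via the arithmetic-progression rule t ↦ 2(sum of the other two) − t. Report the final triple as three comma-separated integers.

start (-1,-5,-10) = (f(1,0),f(0,1),f(1,1))
replace slot 1: 2·((-5)+(-10)) − (-1) = -29 → (-29,-5,-10)
replace slot 2: 2·((-29)+(-10)) − (-5) = -73 → (-29,-73,-10)

-29,-73,-10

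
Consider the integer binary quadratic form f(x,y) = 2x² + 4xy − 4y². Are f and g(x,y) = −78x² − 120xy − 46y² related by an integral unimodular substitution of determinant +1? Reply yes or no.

D₁ = 48, D₂ = 48
river cycle of f (length 2): (-4, 4, 2), (2, 4, -4)
river cycle of g (length 2): (-4, 4, 2), (2, 4, -4)
cycles coincide ⇒ equivalent

yes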